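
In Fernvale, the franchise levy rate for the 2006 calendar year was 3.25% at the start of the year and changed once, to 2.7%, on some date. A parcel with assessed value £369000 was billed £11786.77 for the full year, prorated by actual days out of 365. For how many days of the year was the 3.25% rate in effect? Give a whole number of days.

Let d = days at the first rate; then 365 − d days at the second rate.
£369000 × [3.25%·d + 2.7%·(365−d)] / 365 = £11786.77
Solving gives d = 328, so the new rate took effect on 25 November 2006.

328 days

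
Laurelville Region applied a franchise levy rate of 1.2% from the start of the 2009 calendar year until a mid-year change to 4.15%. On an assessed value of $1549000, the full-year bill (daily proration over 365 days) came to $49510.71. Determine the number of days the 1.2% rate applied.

Let d = days at the first rate; then 365 − d days at the second rate.
$1549000 × [1.2%·d + 4.15%·(365−d)] / 365 = $49510.71
Solving gives d = 118, so the new rate took effect on 29 April 2009.

118 days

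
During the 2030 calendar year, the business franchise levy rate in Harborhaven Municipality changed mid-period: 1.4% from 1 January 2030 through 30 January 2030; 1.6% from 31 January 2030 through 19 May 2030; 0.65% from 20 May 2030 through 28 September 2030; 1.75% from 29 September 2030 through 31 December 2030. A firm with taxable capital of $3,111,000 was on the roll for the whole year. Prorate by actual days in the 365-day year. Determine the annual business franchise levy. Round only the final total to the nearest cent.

$39,778.18

1 January – 30 January 2030: 30 days at 1.4% → $3,111,000 × 1.4% × 30/365 = $3,579.7808
31 January – 19 May 2030: 109 days at 1.6% → $3,111,000 × 1.6% × 109/365 = $14,864.6137
20 May – 28 September 2030: 132 days at 0.65% → $3,111,000 × 0.65% × 132/365 = $7,312.9808
29 September – 31 December 2030: 94 days at 1.75% → $3,111,000 × 1.75% × 94/365 = $14,020.8082
Total = $39,778.1836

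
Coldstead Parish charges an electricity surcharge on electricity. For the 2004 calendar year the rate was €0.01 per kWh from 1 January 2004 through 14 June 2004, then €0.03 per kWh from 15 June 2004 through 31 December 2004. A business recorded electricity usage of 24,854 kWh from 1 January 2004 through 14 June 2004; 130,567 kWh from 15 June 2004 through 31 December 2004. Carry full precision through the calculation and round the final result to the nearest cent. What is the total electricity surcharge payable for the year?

€4,165.55

1 January – 14 June 2004: 24,854 kWh at €0.01/kWh → €248.54
15 June – 31 December 2004: 130,567 kWh at €0.03/kWh → €3,917.01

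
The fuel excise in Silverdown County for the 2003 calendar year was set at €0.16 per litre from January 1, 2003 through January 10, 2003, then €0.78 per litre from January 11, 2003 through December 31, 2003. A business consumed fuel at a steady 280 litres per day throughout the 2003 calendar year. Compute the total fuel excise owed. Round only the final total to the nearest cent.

€77,980.00

January 1 – January 10, 2003: 10 days × 280 litres/day = 2,800 litres at €0.16/litre → €448.00
January 11 – December 31, 2003: 355 days × 280 litres/day = 99,400 litres at €0.78/litre → €77,532.00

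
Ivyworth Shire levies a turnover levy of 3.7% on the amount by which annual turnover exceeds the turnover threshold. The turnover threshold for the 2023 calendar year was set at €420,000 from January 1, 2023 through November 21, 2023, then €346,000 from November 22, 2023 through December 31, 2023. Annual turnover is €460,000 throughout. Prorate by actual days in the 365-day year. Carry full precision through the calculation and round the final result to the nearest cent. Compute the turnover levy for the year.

€1,780.05

January 1 – November 21, 2023: 325 days, exemption €420,000 → (€460,000 − €420,000) × 3.7% × 325/365 = €1,317.8082
November 22 – December 31, 2023: 40 days, exemption €346,000 → (€460,000 − €346,000) × 3.7% × 40/365 = €462.2466
Total = €1,780.0548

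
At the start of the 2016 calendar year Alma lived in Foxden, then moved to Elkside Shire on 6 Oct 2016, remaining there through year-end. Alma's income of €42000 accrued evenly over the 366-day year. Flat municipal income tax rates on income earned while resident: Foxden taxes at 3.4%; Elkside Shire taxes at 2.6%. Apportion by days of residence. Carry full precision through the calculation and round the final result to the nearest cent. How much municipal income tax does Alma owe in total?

€1348.13

Foxden, 1 Jan – 5 Oct 2016: 279 days → €42000 × 3.4% × 279/366 = €1088.5574
Elkside Shire, 6 Oct – 31 Dec 2016: 87 days → €42000 × 2.6% × 87/366 = €259.5738
Total = €1348.1311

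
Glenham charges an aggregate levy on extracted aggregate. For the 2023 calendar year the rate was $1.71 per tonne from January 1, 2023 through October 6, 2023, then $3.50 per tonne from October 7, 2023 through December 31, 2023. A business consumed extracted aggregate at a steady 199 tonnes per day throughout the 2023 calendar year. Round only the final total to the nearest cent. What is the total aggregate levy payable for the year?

$154839.91

January 1 – October 6, 2023: 279 days × 199 tonnes/day = 55,521 tonnes at $1.71/tonne → $94940.91
October 7 – December 31, 2023: 86 days × 199 tonnes/day = 17,114 tonnes at $3.50/tonne → $59899.00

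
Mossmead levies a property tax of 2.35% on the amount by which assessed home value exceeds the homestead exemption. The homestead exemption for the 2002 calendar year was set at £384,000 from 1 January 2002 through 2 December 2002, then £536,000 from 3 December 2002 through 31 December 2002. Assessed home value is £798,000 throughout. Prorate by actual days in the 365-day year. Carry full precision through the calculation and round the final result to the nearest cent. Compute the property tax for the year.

1 January – 2 December 2002: 336 days, exemption £384,000 → (£798,000 − £384,000) × 2.35% × 336/365 = £8,956.0110
3 December – 31 December 2002: 29 days, exemption £536,000 → (£798,000 − £536,000) × 2.35% × 29/365 = £489.1863
Total = £9,445.1973

£9,445.20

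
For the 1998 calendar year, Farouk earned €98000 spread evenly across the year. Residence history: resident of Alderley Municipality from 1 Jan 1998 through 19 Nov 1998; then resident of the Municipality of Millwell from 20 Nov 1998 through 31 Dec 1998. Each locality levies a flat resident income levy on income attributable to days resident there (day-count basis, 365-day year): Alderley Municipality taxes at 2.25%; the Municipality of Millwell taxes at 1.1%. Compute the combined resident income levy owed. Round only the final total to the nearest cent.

€2075.32

Alderley Municipality, 1 Jan – 19 Nov 1998: 323 days → €98000 × 2.25% × 323/365 = €1951.2740
The Municipality of Millwell, 20 Nov – 31 Dec 1998: 42 days → €98000 × 1.1% × 42/365 = €124.0438
Total = €2075.3178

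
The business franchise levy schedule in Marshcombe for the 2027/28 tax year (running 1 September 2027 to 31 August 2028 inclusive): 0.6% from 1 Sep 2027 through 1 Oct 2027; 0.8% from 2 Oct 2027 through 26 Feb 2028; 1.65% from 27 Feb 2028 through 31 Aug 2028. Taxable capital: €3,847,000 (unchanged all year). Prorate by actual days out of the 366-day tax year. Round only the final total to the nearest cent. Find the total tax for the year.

1 Sep – 1 Oct 2027: 31 days at 0.6% → €3,847,000 × 0.6% × 31/366 = €1,955.0328
2 Oct 2027 – 26 Feb 2028: 148 days at 0.8% → €3,847,000 × 0.8% × 148/366 = €12,444.9399
27 Feb – 31 Aug 2028: 187 days at 1.65% → €3,847,000 × 1.65% × 187/366 = €32,431.4713
Total = €46,831.4440

€46,831.44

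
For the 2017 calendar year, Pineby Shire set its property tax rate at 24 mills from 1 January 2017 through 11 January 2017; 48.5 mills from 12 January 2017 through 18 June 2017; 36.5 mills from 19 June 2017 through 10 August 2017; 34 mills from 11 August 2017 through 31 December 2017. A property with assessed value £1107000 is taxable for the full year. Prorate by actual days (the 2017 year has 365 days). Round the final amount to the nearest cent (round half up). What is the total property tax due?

£44654.56

1 January – 11 January 2017: 11 days at 24 mills → £1107000 × 2.4% × 11/365 = £800.6795
12 January – 18 June 2017: 158 days at 48.5 mills → £1107000 × 4.85% × 158/365 = £23240.9342
19 June – 10 August 2017: 53 days at 36.5 mills → £1107000 × 3.65% × 53/365 = £5867.1000
11 August – 31 December 2017: 143 days at 34 mills → £1107000 × 3.4% × 143/365 = £14745.8466
Total = £44654.5603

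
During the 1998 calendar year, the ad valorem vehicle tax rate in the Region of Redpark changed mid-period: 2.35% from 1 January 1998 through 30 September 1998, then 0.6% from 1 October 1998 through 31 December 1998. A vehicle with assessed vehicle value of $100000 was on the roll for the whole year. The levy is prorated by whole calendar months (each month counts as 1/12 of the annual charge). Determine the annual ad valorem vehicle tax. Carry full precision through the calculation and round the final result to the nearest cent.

$1912.50

1 January – 30 September 1998: 9 months at 2.35% → $100000 × 2.35% × 9/12 = $1762.5000
1 October – 31 December 1998: 3 months at 0.6% → $100000 × 0.6% × 3/12 = $150.0000
Total = $1912.5000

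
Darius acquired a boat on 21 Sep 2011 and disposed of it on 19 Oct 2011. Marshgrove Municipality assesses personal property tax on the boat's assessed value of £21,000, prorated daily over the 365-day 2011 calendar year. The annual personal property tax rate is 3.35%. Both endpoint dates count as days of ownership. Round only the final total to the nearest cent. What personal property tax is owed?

Days held (21 Sep – 19 Oct 2011): 29 out of 365
Tax = £21,000 × 3.35% × 29/365 = £55.8945

£55.89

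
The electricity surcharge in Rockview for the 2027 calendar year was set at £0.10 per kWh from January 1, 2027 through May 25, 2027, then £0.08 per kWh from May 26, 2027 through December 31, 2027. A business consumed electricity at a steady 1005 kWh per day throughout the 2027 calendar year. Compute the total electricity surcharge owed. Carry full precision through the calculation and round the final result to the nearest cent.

£32,260.50

January 1 – May 25, 2027: 145 days × 1005 kWh/day = 145,725 kWh at £0.10/kWh → £14,572.50
May 26 – December 31, 2027: 220 days × 1005 kWh/day = 221,100 kWh at £0.08/kWh → £17,688.00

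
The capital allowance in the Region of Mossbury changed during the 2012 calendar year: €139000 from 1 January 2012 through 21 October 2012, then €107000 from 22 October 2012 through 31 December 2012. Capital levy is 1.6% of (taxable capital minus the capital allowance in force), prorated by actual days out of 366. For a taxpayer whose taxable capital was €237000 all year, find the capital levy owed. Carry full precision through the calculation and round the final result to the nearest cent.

1 January – 21 October 2012: 295 days, exemption €139000 → (€237000 − €139000) × 1.6% × 295/366 = €1263.8251
22 October – 31 December 2012: 71 days, exemption €107000 → (€237000 − €107000) × 1.6% × 71/366 = €403.4973
Total = €1667.3224

€1667.32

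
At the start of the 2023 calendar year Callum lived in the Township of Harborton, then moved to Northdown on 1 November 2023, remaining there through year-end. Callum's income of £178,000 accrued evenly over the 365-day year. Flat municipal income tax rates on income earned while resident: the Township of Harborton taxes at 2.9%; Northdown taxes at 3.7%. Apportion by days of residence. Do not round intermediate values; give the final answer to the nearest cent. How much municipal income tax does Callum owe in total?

The Township of Harborton, 1 January – 31 October 2023: 304 days → £178,000 × 2.9% × 304/365 = £4,299.3096
Northdown, 1 November – 31 December 2023: 61 days → £178,000 × 3.7% × 61/365 = £1,100.6740
Total = £5,399.9836

£5,399.98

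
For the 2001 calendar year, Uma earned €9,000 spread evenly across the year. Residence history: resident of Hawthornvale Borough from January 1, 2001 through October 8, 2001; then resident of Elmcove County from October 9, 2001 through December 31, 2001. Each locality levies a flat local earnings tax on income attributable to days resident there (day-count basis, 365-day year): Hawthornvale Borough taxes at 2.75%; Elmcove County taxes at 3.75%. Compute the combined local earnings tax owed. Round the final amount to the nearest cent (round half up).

Hawthornvale Borough, January 1 – October 8, 2001: 281 days → €9,000 × 2.75% × 281/365 = €190.5411
Elmcove County, October 9 – December 31, 2001: 84 days → €9,000 × 3.75% × 84/365 = €77.6712
Total = €268.2123

€268.21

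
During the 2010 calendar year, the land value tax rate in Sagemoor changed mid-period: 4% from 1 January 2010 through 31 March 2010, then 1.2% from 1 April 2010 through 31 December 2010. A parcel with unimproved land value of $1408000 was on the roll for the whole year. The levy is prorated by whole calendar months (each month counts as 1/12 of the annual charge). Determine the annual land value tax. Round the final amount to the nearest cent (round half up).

$26752.00

1 January – 31 March 2010: 3 months at 4% → $1408000 × 4% × 3/12 = $14080.0000
1 April – 31 December 2010: 9 months at 1.2% → $1408000 × 1.2% × 9/12 = $12672.0000
Total = $26752.0000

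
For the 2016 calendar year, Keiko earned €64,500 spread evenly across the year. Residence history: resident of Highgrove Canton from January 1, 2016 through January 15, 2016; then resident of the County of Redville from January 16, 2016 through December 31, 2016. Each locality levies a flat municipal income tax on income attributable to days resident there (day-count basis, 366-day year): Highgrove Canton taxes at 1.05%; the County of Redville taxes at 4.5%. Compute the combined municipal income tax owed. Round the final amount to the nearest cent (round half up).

Highgrove Canton, January 1 – January 15, 2016: 15 days → €64,500 × 1.05% × 15/366 = €27.7561
The County of Redville, January 16 – December 31, 2016: 351 days → €64,500 × 4.5% × 351/366 = €2,783.5451
Total = €2,811.3012

€2,811.30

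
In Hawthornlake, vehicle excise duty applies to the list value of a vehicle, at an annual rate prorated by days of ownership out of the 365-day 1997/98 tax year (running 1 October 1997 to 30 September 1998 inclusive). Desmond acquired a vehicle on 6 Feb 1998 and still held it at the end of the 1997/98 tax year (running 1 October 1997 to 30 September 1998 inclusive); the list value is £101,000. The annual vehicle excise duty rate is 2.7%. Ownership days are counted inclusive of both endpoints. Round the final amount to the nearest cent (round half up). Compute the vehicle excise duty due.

£1,770.68

Days held (6 Feb – 30 Sep 1998): 237 out of 365
Tax = £101,000 × 2.7% × 237/365 = £1,770.6822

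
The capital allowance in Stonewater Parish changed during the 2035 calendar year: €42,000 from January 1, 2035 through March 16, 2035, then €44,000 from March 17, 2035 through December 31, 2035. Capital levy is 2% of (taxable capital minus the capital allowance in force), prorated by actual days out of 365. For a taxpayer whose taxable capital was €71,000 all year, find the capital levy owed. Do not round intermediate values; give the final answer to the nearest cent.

€548.22

January 1 – March 16, 2035: 75 days, exemption €42,000 → (€71,000 − €42,000) × 2% × 75/365 = €119.1781
March 17 – December 31, 2035: 290 days, exemption €44,000 → (€71,000 − €44,000) × 2% × 290/365 = €429.0411
Total = €548.2192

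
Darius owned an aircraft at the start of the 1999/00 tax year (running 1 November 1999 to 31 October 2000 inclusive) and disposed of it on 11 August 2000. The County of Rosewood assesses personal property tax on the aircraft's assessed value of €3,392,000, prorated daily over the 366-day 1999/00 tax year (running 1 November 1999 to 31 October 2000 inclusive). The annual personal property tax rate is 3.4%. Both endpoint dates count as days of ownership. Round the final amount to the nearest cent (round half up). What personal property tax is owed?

€89,804.59

Days held (1 November 1999 – 11 August 2000): 285 out of 366
Tax = €3,392,000 × 3.4% × 285/366 = €89,804.5902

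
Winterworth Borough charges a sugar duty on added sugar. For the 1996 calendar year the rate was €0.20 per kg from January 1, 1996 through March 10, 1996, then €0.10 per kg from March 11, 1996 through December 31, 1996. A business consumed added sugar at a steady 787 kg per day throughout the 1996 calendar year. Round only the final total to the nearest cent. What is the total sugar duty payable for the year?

January 1 – March 10, 1996: 70 days × 787 kg/day = 55,090 kg at €0.20/kg → €11,018.00
March 11 – December 31, 1996: 296 days × 787 kg/day = 232,952 kg at €0.10/kg → €23,295.20

€34,313.20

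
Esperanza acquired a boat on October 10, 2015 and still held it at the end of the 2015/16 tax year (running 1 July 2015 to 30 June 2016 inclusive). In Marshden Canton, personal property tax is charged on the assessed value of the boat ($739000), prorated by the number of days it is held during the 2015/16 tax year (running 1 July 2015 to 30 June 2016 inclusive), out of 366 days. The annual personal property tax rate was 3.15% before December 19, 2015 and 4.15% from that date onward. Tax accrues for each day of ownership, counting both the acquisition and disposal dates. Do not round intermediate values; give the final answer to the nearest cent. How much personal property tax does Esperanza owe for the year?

October 10 – December 18, 2015: 70 days at 3.15% → $739000 × 3.15% × 70/366 = $4452.1721
December 19, 2015 – June 30, 2016: 195 days at 4.15% → $739000 × 4.15% × 195/366 = $16339.7746
Total = $20791.9467

$20791.95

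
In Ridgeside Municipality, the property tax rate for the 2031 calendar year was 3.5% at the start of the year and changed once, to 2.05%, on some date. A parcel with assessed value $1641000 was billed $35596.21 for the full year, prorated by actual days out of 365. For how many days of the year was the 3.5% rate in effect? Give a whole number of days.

30 days

Let d = days at the first rate; then 365 − d days at the second rate.
$1641000 × [3.5%·d + 2.05%·(365−d)] / 365 = $35596.21
Solving gives d = 30, so the new rate took effect on January 31, 2031.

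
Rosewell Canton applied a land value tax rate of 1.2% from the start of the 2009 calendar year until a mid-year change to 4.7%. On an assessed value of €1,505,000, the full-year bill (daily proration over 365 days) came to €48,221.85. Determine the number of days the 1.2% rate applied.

156 days

Let d = days at the first rate; then 365 − d days at the second rate.
€1,505,000 × [1.2%·d + 4.7%·(365−d)] / 365 = €48,221.85
Solving gives d = 156, so the new rate took effect on 6 Jun 2009.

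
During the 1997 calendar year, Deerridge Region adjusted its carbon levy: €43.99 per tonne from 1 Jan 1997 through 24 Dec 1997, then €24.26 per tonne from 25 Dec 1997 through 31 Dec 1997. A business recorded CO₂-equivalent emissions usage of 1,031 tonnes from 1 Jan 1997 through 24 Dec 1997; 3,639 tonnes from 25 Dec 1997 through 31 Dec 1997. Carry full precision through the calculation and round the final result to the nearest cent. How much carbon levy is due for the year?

€133,635.83

1 Jan – 24 Dec 1997: 1,031 tonnes at €43.99/tonne → €45,353.69
25 Dec – 31 Dec 1997: 3,639 tonnes at €24.26/tonne → €88,282.14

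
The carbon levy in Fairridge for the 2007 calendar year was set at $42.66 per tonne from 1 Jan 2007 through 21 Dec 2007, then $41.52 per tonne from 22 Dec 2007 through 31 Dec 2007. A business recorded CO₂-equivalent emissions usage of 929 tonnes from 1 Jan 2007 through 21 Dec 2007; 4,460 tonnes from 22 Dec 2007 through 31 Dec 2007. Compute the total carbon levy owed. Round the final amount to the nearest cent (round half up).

$224,810.34

1 Jan – 21 Dec 2007: 929 tonnes at $42.66/tonne → $39,631.14
22 Dec – 31 Dec 2007: 4,460 tonnes at $41.52/tonne → $185,179.20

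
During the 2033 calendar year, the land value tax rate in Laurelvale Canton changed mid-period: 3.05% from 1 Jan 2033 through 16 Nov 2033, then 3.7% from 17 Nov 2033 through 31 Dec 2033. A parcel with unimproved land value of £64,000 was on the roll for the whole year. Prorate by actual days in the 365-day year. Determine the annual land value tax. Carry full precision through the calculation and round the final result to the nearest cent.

£2,003.29

1 Jan – 16 Nov 2033: 320 days at 3.05% → £64,000 × 3.05% × 320/365 = £1,711.3425
17 Nov – 31 Dec 2033: 45 days at 3.7% → £64,000 × 3.7% × 45/365 = £291.9452
Total = £2,003.2877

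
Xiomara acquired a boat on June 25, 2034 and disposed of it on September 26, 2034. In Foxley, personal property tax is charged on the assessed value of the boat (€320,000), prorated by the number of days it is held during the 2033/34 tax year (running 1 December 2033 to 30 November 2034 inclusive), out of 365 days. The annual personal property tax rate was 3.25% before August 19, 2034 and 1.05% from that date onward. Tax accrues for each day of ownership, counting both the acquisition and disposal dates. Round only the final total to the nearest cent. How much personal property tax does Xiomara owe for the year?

June 25 – August 18, 2034: 55 days at 3.25% → €320,000 × 3.25% × 55/365 = €1,567.1233
August 19 – September 26, 2034: 39 days at 1.05% → €320,000 × 1.05% × 39/365 = €359.0137
Total = €1,926.1370

€1,926.14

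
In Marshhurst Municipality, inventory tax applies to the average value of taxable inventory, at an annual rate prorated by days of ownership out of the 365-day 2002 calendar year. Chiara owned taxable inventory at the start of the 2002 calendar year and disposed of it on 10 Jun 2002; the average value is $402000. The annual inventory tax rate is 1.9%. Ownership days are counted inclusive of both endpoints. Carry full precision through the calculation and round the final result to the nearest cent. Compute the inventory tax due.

Days held (1 Jan – 10 Jun 2002): 161 out of 365
Tax = $402000 × 1.9% × 161/365 = $3369.0904

$3369.09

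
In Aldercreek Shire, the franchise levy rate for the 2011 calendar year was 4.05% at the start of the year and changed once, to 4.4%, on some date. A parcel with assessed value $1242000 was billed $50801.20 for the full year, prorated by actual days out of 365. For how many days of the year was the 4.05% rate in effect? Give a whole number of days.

323 days

Let d = days at the first rate; then 365 − d days at the second rate.
$1242000 × [4.05%·d + 4.4%·(365−d)] / 365 = $50801.20
Solving gives d = 323, so the new rate took effect on 20 Nov 2011.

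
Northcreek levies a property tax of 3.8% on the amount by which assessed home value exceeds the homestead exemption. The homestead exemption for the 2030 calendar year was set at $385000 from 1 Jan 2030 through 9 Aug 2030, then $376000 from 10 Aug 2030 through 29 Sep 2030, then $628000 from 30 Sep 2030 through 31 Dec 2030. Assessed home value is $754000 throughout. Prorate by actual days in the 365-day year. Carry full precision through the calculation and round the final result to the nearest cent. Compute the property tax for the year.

$11717.01

1 Jan – 9 Aug 2030: 221 days, exemption $385000 → ($754000 − $385000) × 3.8% × 221/365 = $8490.0329
10 Aug – 29 Sep 2030: 51 days, exemption $376000 → ($754000 − $376000) × 3.8% × 51/365 = $2007.0247
30 Sep – 31 Dec 2030: 93 days, exemption $628000 → ($754000 − $628000) × 3.8% × 93/365 = $1219.9562
Total = $11717.0137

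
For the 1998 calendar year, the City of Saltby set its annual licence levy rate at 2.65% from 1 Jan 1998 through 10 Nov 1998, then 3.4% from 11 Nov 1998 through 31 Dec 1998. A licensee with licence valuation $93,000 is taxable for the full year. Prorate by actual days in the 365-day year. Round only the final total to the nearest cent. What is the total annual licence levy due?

$2,561.96

1 Jan – 10 Nov 1998: 314 days at 2.65% → $93,000 × 2.65% × 314/365 = $2,120.1452
11 Nov – 31 Dec 1998: 51 days at 3.4% → $93,000 × 3.4% × 51/365 = $441.8137
Total = $2,561.9589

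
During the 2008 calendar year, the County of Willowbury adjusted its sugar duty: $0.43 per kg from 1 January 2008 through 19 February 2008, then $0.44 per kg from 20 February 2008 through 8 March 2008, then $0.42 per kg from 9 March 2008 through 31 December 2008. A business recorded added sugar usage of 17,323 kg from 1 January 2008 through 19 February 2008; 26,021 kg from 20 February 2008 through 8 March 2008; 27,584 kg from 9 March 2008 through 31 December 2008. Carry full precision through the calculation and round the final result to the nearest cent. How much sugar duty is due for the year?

1 January – 19 February 2008: 17,323 kg at $0.43/kg → $7,448.89
20 February – 8 March 2008: 26,021 kg at $0.44/kg → $11,449.24
9 March – 31 December 2008: 27,584 kg at $0.42/kg → $11,585.28

$30,483.41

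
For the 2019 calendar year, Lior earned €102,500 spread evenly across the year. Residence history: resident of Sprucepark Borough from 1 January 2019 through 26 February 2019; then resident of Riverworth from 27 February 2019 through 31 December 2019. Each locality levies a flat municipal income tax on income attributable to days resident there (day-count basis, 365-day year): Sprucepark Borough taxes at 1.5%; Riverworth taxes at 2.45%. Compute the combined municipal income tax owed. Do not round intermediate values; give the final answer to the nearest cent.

€2,359.18

Sprucepark Borough, 1 January – 26 February 2019: 57 days → €102,500 × 1.5% × 57/365 = €240.1027
Riverworth, 27 February – 31 December 2019: 308 days → €102,500 × 2.45% × 308/365 = €2,119.0822
Total = €2,359.1849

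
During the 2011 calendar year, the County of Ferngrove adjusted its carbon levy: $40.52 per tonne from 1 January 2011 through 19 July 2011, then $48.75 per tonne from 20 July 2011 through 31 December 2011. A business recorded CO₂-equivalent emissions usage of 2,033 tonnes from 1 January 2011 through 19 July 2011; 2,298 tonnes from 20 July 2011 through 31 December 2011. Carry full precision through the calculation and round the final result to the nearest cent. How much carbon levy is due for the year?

$194,404.66

1 January – 19 July 2011: 2,033 tonnes at $40.52/tonne → $82,377.16
20 July – 31 December 2011: 2,298 tonnes at $48.75/tonne → $112,027.50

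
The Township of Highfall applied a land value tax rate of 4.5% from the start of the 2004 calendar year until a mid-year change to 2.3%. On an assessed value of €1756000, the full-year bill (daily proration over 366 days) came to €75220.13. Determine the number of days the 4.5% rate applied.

Let d = days at the first rate; then 366 − d days at the second rate.
€1756000 × [4.5%·d + 2.3%·(366−d)] / 366 = €75220.13
Solving gives d = 330, so the new rate took effect on 26 Nov 2004.

330 days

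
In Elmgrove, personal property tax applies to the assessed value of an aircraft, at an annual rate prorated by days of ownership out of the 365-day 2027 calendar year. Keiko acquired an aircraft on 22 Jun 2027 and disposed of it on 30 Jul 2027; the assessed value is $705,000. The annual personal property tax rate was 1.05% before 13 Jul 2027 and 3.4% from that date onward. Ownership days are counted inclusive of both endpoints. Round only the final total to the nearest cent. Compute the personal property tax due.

22 Jun – 12 Jul 2027: 21 days at 1.05% → $705,000 × 1.05% × 21/365 = $425.8973
13 Jul – 30 Jul 2027: 18 days at 3.4% → $705,000 × 3.4% × 18/365 = $1,182.0822
Total = $1,607.9795

$1,607.98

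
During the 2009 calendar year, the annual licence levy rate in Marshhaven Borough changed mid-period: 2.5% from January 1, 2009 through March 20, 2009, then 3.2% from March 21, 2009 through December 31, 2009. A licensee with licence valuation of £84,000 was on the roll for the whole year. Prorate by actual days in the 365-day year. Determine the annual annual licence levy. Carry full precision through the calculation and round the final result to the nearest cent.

January 1 – March 20, 2009: 79 days at 2.5% → £84,000 × 2.5% × 79/365 = £454.5205
March 21 – December 31, 2009: 286 days at 3.2% → £84,000 × 3.2% × 286/365 = £2,106.2137
Total = £2,560.7342

£2,560.73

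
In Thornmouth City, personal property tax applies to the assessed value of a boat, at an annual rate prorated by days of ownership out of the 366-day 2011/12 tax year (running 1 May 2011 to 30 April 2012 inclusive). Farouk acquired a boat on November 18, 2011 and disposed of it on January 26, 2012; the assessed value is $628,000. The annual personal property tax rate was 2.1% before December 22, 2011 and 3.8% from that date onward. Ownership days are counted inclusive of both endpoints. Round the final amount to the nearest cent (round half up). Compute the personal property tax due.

November 18 – December 21, 2011: 34 days at 2.1% → $628,000 × 2.1% × 34/366 = $1,225.1148
December 22, 2011 – January 26, 2012: 36 days at 3.8% → $628,000 × 3.8% × 36/366 = $2,347.2787
Total = $3,572.3934

$3,572.39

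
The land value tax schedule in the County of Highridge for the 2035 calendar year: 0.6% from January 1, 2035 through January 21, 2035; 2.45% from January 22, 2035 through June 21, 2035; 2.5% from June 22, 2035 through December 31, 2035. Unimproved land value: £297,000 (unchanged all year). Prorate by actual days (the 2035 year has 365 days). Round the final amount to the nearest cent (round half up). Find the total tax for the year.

January 1 – January 21, 2035: 21 days at 0.6% → £297,000 × 0.6% × 21/365 = £102.5260
January 22 – June 21, 2035: 151 days at 2.45% → £297,000 × 2.45% × 151/365 = £3,010.2781
June 22 – December 31, 2035: 193 days at 2.5% → £297,000 × 2.5% × 193/365 = £3,926.0959
Total = £7,038.9000

£7,038.90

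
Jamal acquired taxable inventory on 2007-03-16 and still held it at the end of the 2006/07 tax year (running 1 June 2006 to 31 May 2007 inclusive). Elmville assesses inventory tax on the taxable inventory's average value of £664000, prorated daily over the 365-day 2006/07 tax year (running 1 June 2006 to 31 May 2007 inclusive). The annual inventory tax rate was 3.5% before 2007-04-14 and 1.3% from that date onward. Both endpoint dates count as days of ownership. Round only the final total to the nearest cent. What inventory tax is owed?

£2981.63

2007-03-16 to 2007-04-13: 29 days at 3.5% → £664000 × 3.5% × 29/365 = £1846.4658
2007-04-14 to 2007-05-31: 48 days at 1.3% → £664000 × 1.3% × 48/365 = £1135.1671
Total = £2981.6329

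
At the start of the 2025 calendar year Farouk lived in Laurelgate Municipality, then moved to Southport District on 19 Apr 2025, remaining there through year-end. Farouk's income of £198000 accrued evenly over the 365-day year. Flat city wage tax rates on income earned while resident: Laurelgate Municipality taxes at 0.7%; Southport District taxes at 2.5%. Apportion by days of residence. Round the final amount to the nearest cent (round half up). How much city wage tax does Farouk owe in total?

Laurelgate Municipality, 1 Jan – 18 Apr 2025: 108 days → £198000 × 0.7% × 108/365 = £410.1041
Southport District, 19 Apr – 31 Dec 2025: 257 days → £198000 × 2.5% × 257/365 = £3485.3425
Total = £3895.4466

£3895.45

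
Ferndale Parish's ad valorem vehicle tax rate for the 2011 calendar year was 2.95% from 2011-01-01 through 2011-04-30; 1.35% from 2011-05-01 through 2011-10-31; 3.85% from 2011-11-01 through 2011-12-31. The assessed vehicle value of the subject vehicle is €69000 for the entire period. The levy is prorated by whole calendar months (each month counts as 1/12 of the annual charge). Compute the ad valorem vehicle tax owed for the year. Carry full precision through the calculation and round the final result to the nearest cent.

2011-01-01 to 2011-04-30: 4 months at 2.95% → €69000 × 2.95% × 4/12 = €678.5000
2011-05-01 to 2011-10-31: 6 months at 1.35% → €69000 × 1.35% × 6/12 = €465.7500
2011-11-01 to 2011-12-31: 2 months at 3.85% → €69000 × 3.85% × 2/12 = €442.7500
Total = €1587.0000

€1587.00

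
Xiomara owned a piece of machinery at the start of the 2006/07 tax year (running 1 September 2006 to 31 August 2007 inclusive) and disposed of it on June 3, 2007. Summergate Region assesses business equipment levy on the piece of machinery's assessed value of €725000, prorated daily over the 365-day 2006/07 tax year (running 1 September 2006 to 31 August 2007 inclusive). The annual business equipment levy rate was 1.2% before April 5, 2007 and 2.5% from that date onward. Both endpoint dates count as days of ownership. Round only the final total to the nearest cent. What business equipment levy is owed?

September 1, 2006 – April 4, 2007: 216 days at 1.2% → €725000 × 1.2% × 216/365 = €5148.4932
April 5 – June 3, 2007: 60 days at 2.5% → €725000 × 2.5% × 60/365 = €2979.4521
Total = €8127.9452

€8127.95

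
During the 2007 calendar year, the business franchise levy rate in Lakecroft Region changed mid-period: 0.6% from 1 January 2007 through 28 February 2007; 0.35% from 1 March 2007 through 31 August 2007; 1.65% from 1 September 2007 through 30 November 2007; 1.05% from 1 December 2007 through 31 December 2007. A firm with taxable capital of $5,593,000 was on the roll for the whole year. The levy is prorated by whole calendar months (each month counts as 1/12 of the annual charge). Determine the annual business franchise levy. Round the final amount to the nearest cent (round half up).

$43,345.75

1 January – 28 February 2007: 2 months at 0.6% → $5,593,000 × 0.6% × 2/12 = $5,593.0000
1 March – 31 August 2007: 6 months at 0.35% → $5,593,000 × 0.35% × 6/12 = $9,787.7500
1 September – 30 November 2007: 3 months at 1.65% → $5,593,000 × 1.65% × 3/12 = $23,071.1250
1 December – 31 December 2007: 1 month at 1.05% → $5,593,000 × 1.05% × 1/12 = $4,893.8750
Total = $43,345.7500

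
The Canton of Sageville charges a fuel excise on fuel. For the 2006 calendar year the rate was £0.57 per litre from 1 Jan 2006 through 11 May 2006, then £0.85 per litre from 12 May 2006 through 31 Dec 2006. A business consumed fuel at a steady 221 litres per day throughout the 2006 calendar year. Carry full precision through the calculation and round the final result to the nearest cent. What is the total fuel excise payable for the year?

1 Jan – 11 May 2006: 131 days × 221 litres/day = 28,951 litres at £0.57/litre → £16,502.07
12 May – 31 Dec 2006: 234 days × 221 litres/day = 51,714 litres at £0.85/litre → £43,956.90

£60,458.97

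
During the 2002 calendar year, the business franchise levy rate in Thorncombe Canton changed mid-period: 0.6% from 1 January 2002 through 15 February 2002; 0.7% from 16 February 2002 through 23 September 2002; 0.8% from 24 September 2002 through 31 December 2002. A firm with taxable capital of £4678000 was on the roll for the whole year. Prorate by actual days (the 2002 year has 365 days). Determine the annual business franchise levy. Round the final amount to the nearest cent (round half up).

1 January – 15 February 2002: 46 days at 0.6% → £4678000 × 0.6% × 46/365 = £3537.3370
16 February – 23 September 2002: 220 days at 0.7% → £4678000 × 0.7% × 220/365 = £19737.3151
24 September – 31 December 2002: 99 days at 0.8% → £4678000 × 0.8% × 99/365 = £10150.6192
Total = £33425.2712

£33425.27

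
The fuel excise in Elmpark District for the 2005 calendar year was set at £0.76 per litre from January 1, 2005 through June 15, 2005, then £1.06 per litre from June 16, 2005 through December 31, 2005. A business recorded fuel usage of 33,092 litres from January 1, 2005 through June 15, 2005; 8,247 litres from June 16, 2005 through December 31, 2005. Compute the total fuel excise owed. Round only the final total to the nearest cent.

January 1 – June 15, 2005: 33,092 litres at £0.76/litre → £25,149.92
June 16 – December 31, 2005: 8,247 litres at £1.06/litre → £8,741.82

£33,891.74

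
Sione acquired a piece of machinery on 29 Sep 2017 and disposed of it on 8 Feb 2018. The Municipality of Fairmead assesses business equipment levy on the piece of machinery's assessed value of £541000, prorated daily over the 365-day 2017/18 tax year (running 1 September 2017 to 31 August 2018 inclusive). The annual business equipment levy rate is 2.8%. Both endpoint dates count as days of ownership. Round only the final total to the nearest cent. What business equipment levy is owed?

Days held (29 Sep 2017 – 8 Feb 2018): 133 out of 365
Tax = £541000 × 2.8% × 133/365 = £5519.6822

£5519.68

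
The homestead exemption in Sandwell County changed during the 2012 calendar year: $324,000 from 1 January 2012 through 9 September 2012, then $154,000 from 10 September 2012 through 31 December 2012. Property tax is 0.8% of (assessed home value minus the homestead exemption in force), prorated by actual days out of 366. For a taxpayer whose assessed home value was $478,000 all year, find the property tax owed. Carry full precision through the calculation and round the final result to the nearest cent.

$1,651.89

1 January – 9 September 2012: 253 days, exemption $324,000 → ($478,000 − $324,000) × 0.8% × 253/366 = $851.6284
10 September – 31 December 2012: 113 days, exemption $154,000 → ($478,000 − $154,000) × 0.8% × 113/366 = $800.2623
Total = $1,651.8907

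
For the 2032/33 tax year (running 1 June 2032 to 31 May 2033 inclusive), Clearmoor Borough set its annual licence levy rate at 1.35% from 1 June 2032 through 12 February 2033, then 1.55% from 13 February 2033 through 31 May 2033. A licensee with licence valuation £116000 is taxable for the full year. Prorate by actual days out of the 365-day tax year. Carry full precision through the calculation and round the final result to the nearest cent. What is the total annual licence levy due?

£1634.65

1 June 2032 – 12 February 2033: 257 days at 1.35% → £116000 × 1.35% × 257/365 = £1102.6356
13 February – 31 May 2033: 108 days at 1.55% → £116000 × 1.55% × 108/365 = £532.0110
Total = £1634.6466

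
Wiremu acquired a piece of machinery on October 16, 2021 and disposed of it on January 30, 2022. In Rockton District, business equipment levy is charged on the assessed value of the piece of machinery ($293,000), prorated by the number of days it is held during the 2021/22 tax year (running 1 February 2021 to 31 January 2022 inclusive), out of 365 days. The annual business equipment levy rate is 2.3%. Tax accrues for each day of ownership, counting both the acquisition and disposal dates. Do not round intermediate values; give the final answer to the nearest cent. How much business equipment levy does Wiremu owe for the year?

Days held (October 16, 2021 – January 30, 2022): 107 out of 365
Tax = $293,000 × 2.3% × 107/365 = $1,975.5425

$1,975.54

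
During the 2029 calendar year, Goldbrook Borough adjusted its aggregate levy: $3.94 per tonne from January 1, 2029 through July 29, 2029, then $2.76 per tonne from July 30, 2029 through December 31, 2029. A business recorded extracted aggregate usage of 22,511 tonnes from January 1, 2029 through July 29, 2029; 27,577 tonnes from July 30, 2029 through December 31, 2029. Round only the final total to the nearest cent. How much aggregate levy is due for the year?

January 1 – July 29, 2029: 22,511 tonnes at $3.94/tonne → $88,693.34
July 30 – December 31, 2029: 27,577 tonnes at $2.76/tonne → $76,112.52

$164,805.86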